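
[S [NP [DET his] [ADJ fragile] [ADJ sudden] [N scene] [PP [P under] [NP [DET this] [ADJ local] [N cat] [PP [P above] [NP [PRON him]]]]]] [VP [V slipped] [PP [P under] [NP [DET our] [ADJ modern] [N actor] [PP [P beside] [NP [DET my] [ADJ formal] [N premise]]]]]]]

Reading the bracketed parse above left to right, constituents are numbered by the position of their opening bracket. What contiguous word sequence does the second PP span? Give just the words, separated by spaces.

above him

Opening `[PP` markers occur at word positions 5, 9, 12, 16; the second of these opens the constituent [PP above him].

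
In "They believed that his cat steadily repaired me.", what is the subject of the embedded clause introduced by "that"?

In the embedded clause introduced by "that" the verb is "repaired"; the NP preceding it, "his cat", is the subject.

his cat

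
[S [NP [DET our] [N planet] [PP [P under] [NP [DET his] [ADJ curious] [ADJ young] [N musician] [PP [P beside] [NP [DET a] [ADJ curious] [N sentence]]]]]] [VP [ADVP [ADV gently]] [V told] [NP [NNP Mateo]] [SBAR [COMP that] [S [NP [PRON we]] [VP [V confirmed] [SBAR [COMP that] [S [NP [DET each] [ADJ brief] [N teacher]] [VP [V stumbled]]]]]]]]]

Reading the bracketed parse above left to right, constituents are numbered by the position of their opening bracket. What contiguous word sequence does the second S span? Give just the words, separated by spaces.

The S opening brackets appear, in order, over: "our planet under his curious young musician beside a curious sentence gently told Mateo that we confirmed that each brief teacher stumbled"; "we confirmed that each brief teacher stumbled"; "each brief teacher stumbled". The second one spans "we confirmed that each brief teacher stumbled".

we confirmed that each brief teacher stumbled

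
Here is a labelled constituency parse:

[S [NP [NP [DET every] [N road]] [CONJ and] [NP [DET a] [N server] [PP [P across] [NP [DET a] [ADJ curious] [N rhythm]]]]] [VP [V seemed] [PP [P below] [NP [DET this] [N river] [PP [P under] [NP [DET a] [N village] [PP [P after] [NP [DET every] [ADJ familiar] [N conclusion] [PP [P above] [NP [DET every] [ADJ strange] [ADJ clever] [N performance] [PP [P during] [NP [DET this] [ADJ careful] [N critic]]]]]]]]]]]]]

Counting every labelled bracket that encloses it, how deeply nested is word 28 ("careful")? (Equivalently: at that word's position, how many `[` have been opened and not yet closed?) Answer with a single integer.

13

Path from the root down to the word: S → VP → PP → NP → PP → NP → PP → NP → PP → NP → PP → NP → ADJ. That is 13 enclosing brackets.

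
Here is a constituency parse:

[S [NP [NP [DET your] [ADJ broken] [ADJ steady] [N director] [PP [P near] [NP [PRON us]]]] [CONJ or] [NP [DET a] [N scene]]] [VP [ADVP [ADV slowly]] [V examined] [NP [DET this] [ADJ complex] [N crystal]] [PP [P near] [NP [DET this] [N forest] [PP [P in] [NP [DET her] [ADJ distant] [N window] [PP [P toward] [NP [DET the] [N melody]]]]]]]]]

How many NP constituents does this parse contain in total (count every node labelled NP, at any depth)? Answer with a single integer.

Listing each NP by its span: [NP your broken steady director near us or a scene]; [NP your broken steady director near us]; [NP us]; [NP a scene]; [NP this complex crystal]; [NP this forest in her distant window toward the melody] … — that makes 8.

8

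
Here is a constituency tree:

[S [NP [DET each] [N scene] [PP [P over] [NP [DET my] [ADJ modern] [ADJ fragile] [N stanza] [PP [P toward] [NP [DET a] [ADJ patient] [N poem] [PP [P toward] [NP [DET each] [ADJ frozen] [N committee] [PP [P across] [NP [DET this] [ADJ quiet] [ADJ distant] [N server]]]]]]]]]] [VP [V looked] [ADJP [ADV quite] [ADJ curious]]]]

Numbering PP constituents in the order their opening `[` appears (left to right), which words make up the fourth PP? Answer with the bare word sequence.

across this quiet distant server

In left-to-right order the PP constituents are "over my modern fragile stanza toward a patient poem toward each frozen committee across this quiet distant server"; "toward a patient poem toward each frozen committee across this quiet distant server"; "toward each frozen committee across this quiet distant server"; "across this quiet distant server". Number 4 is "across this quiet distant server".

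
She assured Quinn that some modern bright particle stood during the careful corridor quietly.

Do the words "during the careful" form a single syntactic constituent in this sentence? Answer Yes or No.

"during" belongs to the preposition "during" while "careful" belongs to the noun phrase "the careful corridor"; a span that runs across that boundary is not a single phrase.

No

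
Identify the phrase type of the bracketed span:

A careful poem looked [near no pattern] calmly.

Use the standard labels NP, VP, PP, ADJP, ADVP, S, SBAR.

The span is built around the preposition "near" — a prepositional phrase (PP).

PP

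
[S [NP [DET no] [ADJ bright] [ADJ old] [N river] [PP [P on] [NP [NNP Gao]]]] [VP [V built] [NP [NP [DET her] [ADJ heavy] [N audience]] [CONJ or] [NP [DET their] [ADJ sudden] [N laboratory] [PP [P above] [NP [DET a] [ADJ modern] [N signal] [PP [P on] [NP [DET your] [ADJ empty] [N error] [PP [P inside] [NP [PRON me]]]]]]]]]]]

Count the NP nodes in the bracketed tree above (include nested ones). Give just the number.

Scanning left to right, an opening `[NP` appears at word positions 1, 6, 8, 8, 12, 16, 20, 24 — 8 in total.

8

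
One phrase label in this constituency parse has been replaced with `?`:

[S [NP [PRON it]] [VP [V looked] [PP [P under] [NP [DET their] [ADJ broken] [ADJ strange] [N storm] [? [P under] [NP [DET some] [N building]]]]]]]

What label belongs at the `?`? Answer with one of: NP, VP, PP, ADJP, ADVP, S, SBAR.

A constituent whose immediate children are P 'under', NP is a prepositional phrase: PP.

PP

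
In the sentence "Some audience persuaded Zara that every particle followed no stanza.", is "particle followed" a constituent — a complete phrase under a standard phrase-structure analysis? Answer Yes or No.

No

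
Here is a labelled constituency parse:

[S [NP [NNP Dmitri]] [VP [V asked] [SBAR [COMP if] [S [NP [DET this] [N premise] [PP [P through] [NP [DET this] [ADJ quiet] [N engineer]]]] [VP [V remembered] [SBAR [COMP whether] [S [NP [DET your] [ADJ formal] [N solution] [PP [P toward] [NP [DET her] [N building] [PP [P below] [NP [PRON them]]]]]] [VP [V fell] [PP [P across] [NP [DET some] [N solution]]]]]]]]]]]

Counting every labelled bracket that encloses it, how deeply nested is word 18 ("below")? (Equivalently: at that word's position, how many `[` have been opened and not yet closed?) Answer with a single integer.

12

Counting open brackets not yet closed at "below": [S [VP [SBAR [S [VP [SBAR [S [NP [PP [NP [PP [P = 12.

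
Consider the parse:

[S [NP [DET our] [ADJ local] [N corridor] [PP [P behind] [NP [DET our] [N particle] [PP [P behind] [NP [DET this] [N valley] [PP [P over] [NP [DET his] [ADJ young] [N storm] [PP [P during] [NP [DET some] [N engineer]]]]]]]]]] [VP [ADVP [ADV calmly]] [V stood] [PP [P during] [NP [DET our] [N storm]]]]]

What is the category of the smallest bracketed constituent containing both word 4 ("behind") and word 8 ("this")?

PP

Both words fall inside [PP behind our particle behind this valley over his young storm during some engineer] (words 4–16), and no smaller constituent contains them both. Label: PP.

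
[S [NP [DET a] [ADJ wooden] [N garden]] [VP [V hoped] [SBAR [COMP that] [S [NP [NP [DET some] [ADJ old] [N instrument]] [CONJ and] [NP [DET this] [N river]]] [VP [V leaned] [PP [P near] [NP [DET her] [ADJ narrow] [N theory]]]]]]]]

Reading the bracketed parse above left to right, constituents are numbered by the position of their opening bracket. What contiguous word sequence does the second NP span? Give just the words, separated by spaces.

Opening `[NP` markers occur at word positions 1, 6, 6, 10, 14; the second of these opens the constituent [NP some old instrument and this river].

some old instrument and this river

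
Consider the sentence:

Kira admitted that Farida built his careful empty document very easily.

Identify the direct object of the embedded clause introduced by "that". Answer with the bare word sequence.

his careful empty document

Within the embedded clause introduced by "that", the direct object of "built" is "his careful empty document".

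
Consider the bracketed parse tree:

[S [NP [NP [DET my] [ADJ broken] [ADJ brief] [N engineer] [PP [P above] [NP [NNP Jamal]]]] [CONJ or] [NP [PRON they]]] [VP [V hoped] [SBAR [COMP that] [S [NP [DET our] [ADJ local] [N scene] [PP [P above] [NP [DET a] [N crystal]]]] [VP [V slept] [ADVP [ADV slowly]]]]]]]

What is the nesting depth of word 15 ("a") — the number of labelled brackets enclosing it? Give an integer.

8

Path from the root down to the word: S → VP → SBAR → S → NP → PP → NP → DET. That is 8 enclosing brackets.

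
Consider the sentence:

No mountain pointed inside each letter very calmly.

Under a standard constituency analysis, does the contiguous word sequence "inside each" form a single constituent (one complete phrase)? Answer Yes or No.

No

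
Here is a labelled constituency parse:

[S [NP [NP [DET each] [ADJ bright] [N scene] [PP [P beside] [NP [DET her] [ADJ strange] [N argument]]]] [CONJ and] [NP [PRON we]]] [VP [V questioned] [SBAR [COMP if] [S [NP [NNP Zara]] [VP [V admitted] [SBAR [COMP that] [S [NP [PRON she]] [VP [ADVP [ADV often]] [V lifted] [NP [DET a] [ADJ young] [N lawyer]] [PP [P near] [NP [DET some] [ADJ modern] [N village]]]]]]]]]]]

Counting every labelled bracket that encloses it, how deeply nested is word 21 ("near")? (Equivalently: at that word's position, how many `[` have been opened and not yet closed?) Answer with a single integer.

10

Path from the root down to the word: S → VP → SBAR → S → VP → SBAR → S → VP → PP → P. That is 10 enclosing brackets.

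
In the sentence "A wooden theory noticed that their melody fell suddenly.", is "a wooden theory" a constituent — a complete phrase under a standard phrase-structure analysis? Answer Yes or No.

"a wooden theory" is exactly the noun phrase [NP a wooden theory], a complete constituent.

Yes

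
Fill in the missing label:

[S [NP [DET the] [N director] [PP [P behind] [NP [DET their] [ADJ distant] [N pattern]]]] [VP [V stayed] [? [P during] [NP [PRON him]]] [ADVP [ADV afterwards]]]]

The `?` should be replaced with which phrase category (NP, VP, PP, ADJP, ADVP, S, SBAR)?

PP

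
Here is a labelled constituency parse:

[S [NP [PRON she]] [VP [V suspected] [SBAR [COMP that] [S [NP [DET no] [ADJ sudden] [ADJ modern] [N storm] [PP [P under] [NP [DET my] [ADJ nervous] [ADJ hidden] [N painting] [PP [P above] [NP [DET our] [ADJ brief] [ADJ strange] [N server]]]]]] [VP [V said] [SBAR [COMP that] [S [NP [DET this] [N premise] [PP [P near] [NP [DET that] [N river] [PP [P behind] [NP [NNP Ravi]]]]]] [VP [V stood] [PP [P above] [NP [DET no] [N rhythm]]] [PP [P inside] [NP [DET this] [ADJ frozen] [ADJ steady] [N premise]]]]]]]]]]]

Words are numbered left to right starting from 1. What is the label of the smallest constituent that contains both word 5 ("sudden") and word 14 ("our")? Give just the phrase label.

Both words fall inside [NP no sudden modern storm under my nervous hidden painting above our brief strange server] (words 4–17), and no smaller constituent contains them both. Label: NP.

NP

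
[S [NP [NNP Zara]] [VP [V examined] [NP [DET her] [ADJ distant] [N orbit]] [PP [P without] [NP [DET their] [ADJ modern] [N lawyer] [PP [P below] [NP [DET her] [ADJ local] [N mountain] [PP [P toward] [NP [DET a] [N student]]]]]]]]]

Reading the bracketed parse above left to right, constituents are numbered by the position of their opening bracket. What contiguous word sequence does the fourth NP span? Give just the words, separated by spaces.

The NP opening brackets appear, in order, over: "Zara"; "her distant orbit"; "their modern lawyer below her local mountain toward a student"; "her local mountain toward a student"; "a student". The fourth one spans "her local mountain toward a student".

her local mountain toward a student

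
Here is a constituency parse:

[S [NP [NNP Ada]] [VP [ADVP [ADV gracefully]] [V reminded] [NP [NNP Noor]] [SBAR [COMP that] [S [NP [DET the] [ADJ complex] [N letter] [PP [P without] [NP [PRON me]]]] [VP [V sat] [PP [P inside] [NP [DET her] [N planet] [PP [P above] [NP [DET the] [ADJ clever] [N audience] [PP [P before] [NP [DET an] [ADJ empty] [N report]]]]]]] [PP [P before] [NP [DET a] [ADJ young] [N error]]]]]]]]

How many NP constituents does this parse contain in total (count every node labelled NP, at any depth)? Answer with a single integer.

Listing each NP by its span: [NP Ada]; [NP Noor]; [NP the complex letter without me]; [NP me]; [NP her planet above the clever audience before an empty report]; [NP the clever audience before an empty report] … — that makes 8.

8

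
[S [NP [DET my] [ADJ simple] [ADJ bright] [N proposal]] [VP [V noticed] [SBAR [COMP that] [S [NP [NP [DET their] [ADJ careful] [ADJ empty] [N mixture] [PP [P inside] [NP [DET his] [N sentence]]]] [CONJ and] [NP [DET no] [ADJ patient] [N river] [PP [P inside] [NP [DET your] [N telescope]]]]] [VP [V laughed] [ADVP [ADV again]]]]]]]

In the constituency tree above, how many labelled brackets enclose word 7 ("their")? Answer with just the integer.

Path from the root down to the word: S → VP → SBAR → S → NP → NP → DET. That is 7 enclosing brackets.

7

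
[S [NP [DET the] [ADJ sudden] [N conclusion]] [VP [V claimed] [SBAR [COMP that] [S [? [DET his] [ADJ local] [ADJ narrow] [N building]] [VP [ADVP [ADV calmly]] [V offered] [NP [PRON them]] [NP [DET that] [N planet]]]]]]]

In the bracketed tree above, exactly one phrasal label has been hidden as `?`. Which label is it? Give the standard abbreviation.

The `?` node immediately contains: DET 'his', ADJ 'local', ADJ 'narrow', N 'building'. That is the internal structure of a noun phrase, so the label is NP.

NP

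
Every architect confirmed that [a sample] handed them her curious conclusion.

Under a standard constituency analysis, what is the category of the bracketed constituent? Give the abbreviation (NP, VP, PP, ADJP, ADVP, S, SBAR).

NP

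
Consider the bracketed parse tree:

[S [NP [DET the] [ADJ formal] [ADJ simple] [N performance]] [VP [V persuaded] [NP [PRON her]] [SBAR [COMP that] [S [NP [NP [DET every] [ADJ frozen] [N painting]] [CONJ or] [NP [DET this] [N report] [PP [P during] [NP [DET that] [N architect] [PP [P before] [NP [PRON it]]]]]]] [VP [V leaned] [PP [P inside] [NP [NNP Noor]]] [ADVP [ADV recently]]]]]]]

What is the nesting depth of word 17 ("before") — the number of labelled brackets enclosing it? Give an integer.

10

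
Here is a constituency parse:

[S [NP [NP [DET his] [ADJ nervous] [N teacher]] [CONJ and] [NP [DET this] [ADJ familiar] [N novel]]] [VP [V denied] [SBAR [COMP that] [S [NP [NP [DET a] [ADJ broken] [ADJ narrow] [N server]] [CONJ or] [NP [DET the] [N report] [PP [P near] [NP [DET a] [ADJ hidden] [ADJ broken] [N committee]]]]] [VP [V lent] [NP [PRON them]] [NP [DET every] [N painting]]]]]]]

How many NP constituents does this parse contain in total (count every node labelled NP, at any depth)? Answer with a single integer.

The NP constituents are: [NP his nervous teacher and this familiar novel]; [NP his nervous teacher]; [NP this familiar novel]; [NP a broken narrow server or the report near a hidden broken committee]; [NP a broken narrow server]; [NP the report near a hidden broken committee] …. Total: 9.

9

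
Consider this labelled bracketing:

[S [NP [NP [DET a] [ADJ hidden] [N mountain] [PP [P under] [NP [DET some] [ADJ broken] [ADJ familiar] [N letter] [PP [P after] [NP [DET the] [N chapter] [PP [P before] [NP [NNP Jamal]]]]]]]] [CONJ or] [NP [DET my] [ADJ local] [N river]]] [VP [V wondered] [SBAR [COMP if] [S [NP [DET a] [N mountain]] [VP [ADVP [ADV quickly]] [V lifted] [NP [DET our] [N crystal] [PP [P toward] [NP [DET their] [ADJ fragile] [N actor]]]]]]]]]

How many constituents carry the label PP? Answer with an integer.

4

Scanning left to right, an opening `[PP` appears at word positions 4, 9, 12, 26 — 4 in total.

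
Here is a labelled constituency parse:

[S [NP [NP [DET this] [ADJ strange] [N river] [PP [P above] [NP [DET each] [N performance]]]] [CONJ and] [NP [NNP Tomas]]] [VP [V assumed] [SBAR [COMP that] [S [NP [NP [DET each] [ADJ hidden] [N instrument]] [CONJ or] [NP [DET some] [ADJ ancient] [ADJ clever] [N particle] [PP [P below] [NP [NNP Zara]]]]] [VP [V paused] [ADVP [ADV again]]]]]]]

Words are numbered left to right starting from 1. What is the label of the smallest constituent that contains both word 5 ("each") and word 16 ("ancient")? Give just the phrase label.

Both words fall inside [S this strange river above each performance and Tomas assumed that each hidden instrument or some ancient clever particle below Zara paused again] (words 1–22), and no smaller constituent contains them both. Label: S.

S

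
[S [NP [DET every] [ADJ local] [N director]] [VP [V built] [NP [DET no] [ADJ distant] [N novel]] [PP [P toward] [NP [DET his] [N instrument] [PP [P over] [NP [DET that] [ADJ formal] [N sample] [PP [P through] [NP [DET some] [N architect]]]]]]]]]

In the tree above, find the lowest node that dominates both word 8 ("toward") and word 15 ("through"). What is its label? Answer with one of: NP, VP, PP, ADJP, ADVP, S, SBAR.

PP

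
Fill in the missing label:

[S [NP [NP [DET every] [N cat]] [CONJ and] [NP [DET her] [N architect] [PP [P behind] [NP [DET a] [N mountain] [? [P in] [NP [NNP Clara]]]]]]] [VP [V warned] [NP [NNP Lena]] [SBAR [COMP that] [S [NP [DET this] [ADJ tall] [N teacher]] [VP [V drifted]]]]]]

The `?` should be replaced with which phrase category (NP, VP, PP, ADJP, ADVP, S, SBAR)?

PP

The `?` node immediately contains: P 'in', NP. That is the internal structure of a prepositional phrase, so the label is PP.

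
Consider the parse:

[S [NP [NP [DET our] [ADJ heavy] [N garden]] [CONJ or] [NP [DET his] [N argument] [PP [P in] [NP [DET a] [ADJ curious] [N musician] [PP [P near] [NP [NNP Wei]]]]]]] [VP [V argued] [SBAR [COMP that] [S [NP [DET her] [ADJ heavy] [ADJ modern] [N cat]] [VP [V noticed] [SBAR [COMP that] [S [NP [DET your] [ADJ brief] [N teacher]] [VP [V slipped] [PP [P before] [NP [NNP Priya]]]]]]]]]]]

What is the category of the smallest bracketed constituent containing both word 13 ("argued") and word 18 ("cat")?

Both words fall inside [VP argued that her heavy modern cat noticed that your brief teacher slipped before Priya] (words 13–26), and no smaller constituent contains them both. Label: VP.

VP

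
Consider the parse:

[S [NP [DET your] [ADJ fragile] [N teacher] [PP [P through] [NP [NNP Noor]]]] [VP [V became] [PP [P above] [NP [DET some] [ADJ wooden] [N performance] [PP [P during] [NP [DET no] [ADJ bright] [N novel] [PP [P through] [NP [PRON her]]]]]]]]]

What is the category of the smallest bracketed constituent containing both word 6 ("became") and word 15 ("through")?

VP

Both words fall inside [VP became above some wooden performance during no bright novel through her] (words 6–16), and no smaller constituent contains them both. Label: VP.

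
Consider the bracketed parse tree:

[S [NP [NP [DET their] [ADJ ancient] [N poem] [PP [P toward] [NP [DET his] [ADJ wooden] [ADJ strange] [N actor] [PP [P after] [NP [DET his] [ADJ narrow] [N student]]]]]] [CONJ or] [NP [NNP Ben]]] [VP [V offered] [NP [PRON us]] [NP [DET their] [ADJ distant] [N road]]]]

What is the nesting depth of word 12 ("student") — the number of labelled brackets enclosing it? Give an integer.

8

Path from the root down to the word: S → NP → NP → PP → NP → PP → NP → N. That is 8 enclosing brackets.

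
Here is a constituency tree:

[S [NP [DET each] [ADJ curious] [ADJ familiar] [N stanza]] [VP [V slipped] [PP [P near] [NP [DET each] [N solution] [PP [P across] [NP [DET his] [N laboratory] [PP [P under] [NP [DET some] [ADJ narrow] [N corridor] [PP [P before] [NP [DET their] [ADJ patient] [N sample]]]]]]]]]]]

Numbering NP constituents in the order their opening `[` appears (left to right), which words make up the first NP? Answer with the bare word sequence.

each curious familiar stanza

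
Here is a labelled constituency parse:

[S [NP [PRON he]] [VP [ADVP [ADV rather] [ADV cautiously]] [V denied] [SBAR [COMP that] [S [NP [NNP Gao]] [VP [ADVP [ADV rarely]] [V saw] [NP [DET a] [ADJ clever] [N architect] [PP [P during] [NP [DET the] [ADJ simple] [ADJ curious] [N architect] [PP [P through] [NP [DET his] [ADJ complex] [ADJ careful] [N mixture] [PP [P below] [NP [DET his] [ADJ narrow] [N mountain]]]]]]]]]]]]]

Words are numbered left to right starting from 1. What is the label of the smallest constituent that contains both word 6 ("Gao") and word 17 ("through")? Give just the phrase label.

S

Both words fall inside [S Gao rarely saw a clever architect during the simple curious architect through his complex careful mixture below his narrow mountain] (words 6–25), and no smaller constituent contains them both. Label: S.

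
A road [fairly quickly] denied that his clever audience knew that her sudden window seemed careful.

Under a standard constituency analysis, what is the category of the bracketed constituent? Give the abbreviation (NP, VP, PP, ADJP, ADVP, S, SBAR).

The span is built around the adverb "quickly" — an adverb phrase (ADVP).

ADVP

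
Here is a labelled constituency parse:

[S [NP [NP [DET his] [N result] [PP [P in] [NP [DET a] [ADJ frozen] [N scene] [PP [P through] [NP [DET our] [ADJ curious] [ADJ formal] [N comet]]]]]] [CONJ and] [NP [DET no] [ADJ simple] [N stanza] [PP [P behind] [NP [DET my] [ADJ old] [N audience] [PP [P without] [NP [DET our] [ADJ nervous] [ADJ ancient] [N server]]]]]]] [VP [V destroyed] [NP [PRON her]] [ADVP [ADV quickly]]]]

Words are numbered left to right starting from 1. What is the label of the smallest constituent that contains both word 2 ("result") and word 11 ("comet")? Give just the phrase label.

NP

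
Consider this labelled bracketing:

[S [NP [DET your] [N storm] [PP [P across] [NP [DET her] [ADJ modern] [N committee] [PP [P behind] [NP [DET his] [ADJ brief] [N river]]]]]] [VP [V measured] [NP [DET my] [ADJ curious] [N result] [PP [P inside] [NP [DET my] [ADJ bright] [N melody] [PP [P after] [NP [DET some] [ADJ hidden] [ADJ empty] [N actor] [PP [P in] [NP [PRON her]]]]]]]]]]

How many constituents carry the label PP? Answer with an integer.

5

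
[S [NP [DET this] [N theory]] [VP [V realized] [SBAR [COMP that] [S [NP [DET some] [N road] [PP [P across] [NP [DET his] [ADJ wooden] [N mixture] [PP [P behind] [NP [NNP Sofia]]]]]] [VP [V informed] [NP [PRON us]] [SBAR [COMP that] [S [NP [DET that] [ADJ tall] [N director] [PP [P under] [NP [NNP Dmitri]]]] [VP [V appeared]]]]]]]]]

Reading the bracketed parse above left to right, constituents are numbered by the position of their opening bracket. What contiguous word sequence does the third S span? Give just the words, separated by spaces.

that tall director under Dmitri appeared

Opening `[S` markers occur at word positions 1, 5, 16; the third of these opens the constituent [S that tall director under Dmitri appeared].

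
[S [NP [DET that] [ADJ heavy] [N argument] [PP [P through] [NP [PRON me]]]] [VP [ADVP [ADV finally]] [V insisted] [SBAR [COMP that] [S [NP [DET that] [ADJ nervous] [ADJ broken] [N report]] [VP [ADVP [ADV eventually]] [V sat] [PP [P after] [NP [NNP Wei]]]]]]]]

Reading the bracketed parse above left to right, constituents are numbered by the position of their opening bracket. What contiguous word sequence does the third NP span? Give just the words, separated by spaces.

that nervous broken report

Opening `[NP` markers occur at word positions 1, 5, 9, 16; the third of these opens the constituent [NP that nervous broken report].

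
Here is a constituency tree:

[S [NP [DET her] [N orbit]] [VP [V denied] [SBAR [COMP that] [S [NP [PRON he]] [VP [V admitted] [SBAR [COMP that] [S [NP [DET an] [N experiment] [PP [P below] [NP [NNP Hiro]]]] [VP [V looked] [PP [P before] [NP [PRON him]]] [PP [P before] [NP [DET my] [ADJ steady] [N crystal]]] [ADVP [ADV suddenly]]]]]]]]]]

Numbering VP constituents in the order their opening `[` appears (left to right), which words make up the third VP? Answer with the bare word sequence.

looked before him before my steady crystal suddenly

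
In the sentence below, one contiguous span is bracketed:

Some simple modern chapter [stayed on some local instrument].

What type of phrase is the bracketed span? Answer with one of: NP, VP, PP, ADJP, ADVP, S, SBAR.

VP

The span is built around the verb "stayed" — a verb phrase (VP).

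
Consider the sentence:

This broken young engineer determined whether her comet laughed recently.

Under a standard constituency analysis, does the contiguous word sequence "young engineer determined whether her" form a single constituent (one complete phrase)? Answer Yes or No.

No

The smallest constituent containing the whole sequence is the clause [S this broken young engineer determined whether her comet laughed recently], but the sequence is only part of it — it straddles the boundary between noun phrase "this broken young engineer" and verb phrase "determined whether her comet laughed recently".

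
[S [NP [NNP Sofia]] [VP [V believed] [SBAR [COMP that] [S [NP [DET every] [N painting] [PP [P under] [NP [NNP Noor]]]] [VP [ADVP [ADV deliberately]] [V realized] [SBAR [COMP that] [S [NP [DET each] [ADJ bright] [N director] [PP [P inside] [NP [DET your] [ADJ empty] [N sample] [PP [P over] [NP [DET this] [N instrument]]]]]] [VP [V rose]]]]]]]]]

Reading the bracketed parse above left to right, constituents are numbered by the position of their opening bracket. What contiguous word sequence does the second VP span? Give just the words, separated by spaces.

deliberately realized that each bright director inside your empty sample over this instrument rose

The VP opening brackets appear, in order, over: "believed that every painting under Noor deliberately realized that each bright director inside your empty sample over this instrument rose"; "deliberately realized that each bright director inside your empty sample over this instrument rose"; "rose". The second one spans "deliberately realized that each bright director inside your empty sample over this instrument rose".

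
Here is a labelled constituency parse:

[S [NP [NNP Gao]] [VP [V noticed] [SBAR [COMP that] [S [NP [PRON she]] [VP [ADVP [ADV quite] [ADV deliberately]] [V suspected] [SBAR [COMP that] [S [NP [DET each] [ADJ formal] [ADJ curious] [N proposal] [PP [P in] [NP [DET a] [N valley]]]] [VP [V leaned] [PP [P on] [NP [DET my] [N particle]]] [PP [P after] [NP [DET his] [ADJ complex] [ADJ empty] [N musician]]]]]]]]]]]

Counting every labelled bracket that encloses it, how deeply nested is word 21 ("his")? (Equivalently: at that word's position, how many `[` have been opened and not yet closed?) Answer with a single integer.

Path from the root down to the word: S → VP → SBAR → S → VP → SBAR → S → VP → PP → NP → DET. That is 11 enclosing brackets.

11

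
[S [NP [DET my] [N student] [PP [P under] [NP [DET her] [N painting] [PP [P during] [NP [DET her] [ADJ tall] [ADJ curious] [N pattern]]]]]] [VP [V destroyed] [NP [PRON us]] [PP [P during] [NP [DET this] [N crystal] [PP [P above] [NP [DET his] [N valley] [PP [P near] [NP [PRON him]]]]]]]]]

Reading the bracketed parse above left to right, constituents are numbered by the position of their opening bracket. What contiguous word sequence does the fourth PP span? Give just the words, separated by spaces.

above his valley near him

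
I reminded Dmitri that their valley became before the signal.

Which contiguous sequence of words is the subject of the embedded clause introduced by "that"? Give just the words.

their valley

In the embedded clause introduced by "that" the verb is "became"; the NP preceding it, "their valley", is the subject.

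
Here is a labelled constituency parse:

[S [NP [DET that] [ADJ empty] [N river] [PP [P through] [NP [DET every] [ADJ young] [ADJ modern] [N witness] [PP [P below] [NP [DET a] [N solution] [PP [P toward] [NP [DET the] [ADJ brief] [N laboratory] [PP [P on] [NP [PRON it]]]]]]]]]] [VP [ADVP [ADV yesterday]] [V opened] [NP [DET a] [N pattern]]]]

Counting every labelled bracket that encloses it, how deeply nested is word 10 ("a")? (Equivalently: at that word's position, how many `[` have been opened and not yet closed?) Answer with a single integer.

7

Counting open brackets not yet closed at "a": [S [NP [PP [NP [PP [NP [DET = 7.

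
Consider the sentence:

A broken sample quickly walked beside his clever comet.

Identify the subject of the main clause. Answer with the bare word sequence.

a broken sample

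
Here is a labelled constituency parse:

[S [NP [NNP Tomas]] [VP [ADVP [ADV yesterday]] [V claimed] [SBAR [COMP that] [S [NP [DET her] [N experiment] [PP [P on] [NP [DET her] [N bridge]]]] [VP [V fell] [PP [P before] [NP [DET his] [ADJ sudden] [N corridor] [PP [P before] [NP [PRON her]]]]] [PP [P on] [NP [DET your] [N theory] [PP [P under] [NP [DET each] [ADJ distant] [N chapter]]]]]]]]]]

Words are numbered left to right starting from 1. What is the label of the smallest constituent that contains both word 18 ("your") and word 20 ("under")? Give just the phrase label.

NP

The smallest bracket enclosing both words is [NP your theory under each distant chapter], so the label is NP.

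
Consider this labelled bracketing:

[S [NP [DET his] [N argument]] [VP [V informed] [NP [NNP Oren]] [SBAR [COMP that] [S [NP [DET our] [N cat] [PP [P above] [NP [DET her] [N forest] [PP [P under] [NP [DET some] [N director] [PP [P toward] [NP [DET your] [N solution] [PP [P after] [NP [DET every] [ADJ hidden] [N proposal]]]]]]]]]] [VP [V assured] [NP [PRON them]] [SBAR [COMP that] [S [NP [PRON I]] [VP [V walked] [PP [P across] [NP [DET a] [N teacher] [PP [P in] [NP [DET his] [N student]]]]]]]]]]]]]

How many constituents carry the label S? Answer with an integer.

The S constituents are: [S his argument informed Oren that our cat above her forest under some director toward your solution after every hidden proposal assured them that I walked across a teacher in his student]; [S our cat above her forest under some director toward your solution after every hidden proposal assured them that I walked across a teacher in his student]; [S I walked across a teacher in his student]. Total: 3.

3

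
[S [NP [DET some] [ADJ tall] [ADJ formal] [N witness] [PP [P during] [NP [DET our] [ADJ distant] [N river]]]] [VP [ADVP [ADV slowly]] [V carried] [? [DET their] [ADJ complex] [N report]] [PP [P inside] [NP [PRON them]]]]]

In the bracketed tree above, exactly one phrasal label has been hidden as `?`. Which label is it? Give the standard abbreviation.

The `?` node immediately contains: DET 'their', ADJ 'complex', N 'report'. That is the internal structure of a noun phrase, so the label is NP.

NP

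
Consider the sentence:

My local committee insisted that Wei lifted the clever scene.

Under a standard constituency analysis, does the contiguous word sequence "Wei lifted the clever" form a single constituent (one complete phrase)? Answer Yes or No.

No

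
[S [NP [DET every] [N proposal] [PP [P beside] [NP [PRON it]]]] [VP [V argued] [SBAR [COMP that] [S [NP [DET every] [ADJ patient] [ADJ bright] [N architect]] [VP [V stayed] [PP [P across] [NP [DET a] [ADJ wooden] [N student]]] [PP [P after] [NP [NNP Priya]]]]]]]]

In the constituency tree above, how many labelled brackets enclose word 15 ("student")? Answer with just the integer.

8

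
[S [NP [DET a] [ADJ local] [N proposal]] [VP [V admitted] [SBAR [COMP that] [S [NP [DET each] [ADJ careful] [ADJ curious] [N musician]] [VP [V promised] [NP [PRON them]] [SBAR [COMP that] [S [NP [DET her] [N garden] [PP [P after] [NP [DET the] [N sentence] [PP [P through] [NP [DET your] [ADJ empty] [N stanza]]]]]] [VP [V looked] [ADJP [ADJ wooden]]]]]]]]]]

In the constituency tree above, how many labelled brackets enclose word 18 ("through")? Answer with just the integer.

12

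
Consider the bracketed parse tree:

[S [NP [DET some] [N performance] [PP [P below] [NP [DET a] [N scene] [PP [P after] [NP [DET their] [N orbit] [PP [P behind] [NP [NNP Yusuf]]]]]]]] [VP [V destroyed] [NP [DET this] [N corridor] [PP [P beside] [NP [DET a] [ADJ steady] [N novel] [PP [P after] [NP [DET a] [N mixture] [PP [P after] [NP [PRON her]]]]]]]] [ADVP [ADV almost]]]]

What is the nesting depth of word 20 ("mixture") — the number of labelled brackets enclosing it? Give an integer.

8

Path from the root down to the word: S → VP → NP → PP → NP → PP → NP → N. That is 8 enclosing brackets.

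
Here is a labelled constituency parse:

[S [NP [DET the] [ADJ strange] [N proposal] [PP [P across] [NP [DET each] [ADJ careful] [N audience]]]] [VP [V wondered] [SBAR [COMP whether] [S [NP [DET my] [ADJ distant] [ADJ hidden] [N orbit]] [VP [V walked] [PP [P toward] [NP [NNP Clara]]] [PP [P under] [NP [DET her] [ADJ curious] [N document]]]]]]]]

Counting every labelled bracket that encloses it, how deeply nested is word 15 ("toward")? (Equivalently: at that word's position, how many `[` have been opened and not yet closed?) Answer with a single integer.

7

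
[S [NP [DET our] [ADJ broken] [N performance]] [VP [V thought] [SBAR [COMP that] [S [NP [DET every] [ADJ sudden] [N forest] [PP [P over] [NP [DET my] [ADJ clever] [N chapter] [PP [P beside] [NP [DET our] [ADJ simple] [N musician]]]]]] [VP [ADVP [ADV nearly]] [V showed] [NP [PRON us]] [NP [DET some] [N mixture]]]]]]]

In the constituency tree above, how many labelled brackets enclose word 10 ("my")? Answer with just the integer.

The word sits inside DET, which is inside NP, inside PP, inside NP, inside S, inside SBAR, inside VP, inside S — 8 brackets in all.

8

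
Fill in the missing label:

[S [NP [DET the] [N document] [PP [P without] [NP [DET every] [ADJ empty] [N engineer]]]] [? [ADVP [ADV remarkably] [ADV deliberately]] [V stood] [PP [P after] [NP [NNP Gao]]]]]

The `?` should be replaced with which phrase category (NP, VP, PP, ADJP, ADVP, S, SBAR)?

VP

The `?` node immediately contains: ADVP, V 'stood', PP. That is the internal structure of a verb phrase, so the label is VP.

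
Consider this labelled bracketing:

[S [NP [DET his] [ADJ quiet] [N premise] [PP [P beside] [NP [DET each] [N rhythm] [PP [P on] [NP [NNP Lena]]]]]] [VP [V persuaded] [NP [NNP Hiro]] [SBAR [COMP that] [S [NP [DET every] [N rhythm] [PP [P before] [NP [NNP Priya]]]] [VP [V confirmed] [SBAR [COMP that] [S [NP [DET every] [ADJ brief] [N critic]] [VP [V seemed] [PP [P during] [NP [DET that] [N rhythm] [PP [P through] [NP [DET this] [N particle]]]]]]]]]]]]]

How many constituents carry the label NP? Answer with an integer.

Listing each NP by its span: [NP his quiet premise beside each rhythm on Lena]; [NP each rhythm on Lena]; [NP Lena]; [NP Hiro]; [NP every rhythm before Priya]; [NP Priya] … — that makes 9.

9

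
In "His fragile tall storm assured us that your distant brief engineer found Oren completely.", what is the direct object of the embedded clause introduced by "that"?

Oren

Within the embedded clause introduced by "that", the direct object of "found" is "Oren".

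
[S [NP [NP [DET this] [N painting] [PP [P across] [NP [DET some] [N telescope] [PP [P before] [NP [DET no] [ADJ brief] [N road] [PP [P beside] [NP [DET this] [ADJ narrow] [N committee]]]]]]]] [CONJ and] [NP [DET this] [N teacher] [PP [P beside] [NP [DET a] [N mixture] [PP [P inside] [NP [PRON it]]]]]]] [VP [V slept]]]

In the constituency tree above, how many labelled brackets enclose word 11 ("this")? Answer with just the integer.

10

Counting open brackets not yet closed at "this": [S [NP [NP [PP [NP [PP [NP [PP [NP [DET = 10.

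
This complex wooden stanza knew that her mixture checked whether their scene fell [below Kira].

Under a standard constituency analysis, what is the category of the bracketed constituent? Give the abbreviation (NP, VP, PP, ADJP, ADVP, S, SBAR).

PP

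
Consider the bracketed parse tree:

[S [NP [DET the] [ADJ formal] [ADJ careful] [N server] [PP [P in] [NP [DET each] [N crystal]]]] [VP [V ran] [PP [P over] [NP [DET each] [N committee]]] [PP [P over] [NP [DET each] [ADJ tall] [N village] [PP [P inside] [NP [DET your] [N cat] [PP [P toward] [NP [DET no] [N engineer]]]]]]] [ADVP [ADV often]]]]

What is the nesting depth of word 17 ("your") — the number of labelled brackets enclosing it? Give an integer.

7

Counting open brackets not yet closed at "your": [S [VP [PP [NP [PP [NP [DET = 7.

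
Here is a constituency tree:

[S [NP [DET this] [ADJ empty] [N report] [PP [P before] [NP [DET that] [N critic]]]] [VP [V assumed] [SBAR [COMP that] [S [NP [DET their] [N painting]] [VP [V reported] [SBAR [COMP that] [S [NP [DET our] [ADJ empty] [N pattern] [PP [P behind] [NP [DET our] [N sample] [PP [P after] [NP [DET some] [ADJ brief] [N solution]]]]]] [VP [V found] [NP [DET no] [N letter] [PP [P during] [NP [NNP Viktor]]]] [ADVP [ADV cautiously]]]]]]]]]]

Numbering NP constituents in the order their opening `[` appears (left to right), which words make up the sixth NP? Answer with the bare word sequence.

Opening `[NP` markers occur at word positions 1, 5, 9, 13, 17, 20, 24, 27; the sixth of these opens the constituent [NP some brief solution].

some brief solution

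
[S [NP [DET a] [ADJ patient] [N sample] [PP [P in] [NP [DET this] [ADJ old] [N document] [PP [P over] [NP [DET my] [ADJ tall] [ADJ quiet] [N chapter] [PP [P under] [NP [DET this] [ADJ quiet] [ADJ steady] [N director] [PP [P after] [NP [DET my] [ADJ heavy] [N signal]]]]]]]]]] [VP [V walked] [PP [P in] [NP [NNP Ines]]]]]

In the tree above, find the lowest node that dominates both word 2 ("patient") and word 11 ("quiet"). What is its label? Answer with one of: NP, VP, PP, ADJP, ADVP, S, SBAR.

NP

Word 2 lies under S → NP → ADJ; word 11 lies under S → NP → PP → NP → PP → NP → ADJ. The lowest shared node is the NP.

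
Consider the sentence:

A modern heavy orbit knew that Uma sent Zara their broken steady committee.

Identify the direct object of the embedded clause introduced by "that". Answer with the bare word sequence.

their broken steady committee

The verb of the embedded clause introduced by "that" is "sent"; its direct object is the NP "their broken steady committee".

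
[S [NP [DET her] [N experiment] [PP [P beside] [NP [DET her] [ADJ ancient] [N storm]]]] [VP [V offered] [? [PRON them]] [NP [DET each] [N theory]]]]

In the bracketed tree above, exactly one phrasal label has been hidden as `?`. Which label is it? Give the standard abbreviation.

NP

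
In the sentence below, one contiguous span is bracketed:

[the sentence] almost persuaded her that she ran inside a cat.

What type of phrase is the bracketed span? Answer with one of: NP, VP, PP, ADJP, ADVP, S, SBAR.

The bracketed span "the sentence" is headed by "sentence", making it a noun phrase (NP).

NP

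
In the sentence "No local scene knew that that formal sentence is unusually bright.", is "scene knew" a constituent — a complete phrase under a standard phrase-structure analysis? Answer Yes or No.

No

The sequence begins inside the noun phrase "no local scene" and ends inside the verb phrase "knew that that formal sentence is unusually bright"; it crosses a phrase boundary, so no single node in the tree spans exactly those words.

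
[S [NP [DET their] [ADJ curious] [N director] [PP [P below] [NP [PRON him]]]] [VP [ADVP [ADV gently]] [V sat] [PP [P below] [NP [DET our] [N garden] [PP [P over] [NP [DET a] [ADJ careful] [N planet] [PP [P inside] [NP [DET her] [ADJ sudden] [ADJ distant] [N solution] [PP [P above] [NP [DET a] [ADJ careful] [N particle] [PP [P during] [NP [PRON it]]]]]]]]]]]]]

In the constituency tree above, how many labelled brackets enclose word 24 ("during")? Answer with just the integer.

The word sits inside P, which is inside PP, inside NP, inside PP, inside NP, inside PP, inside NP, inside PP, inside NP, inside PP, inside VP, inside S — 12 brackets in all.

12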